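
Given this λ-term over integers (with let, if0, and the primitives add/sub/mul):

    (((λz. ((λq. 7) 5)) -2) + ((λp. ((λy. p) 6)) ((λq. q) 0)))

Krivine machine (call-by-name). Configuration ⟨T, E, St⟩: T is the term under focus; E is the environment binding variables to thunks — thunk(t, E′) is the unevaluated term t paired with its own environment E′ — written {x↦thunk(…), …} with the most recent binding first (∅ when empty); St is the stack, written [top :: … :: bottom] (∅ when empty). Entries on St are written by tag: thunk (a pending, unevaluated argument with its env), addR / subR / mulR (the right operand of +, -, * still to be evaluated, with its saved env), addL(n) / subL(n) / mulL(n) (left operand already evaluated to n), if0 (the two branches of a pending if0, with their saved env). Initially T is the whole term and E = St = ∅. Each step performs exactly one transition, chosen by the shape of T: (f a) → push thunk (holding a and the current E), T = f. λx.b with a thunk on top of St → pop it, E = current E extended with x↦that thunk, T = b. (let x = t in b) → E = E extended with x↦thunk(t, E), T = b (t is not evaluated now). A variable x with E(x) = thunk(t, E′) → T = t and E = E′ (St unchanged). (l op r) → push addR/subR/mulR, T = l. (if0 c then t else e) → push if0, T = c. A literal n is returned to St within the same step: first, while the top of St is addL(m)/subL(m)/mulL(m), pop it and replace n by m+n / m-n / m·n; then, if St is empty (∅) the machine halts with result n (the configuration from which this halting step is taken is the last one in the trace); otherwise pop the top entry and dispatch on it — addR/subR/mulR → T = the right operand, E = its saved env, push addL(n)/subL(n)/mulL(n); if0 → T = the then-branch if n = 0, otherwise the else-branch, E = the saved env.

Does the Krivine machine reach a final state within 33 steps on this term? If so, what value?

t=0: [T=(((λz. ((λq. 7) 5)) -2) + ((λp. ((λy. p) 6)) ((λq. q) 0))) | E=∅ | St=∅]
t=1: [T=((λz. ((λq. 7) 5)) -2) | E=∅ | St=[addR]]
t=2: [T=(λz. ((λq. 7) 5)) | E=∅ | St=[thunk :: addR]]
t=3: [T=((λq. 7) 5) | E={z↦thunk(-2, ∅)} | St=[addR]]
t=4: [T=(λq. 7) | E={z↦thunk(-2, ∅)} | St=[thunk :: addR]]
t=5: [T=7 | E={q↦thunk(5, {z↦thunk(-2, ∅)}), z↦thunk(-2, ∅)} | St=[addR]]
t=6: [T=((λp. ((λy. p) 6)) ((λq. q) 0)) | E=∅ | St=[addL(7)]]
t=7: [T=(λp. ((λy. p) 6)) | E=∅ | St=[thunk :: addL(7)]]
t=8: [T=((λy. p) 6) | E={p↦thunk(((λq. q) 0), ∅)} | St=[addL(7)]]
t=9: [T=(λy. p) | E={p↦thunk(((λq. q) 0), ∅)} | St=[thunk :: addL(7)]]
t=10: [T=p | E={y↦thunk(6, {p↦thunk(((λq. q) 0), ∅)}), p↦thunk(((λq. q) 0), ∅)} | St=[addL(7)]]
t=11: [T=((λq. q) 0) | E=∅ | St=[addL(7)]]
t=12: [T=(λq. q) | E=∅ | St=[thunk :: addL(7)]]
t=13: [T=q | E={q↦thunk(0, ∅)} | St=[addL(7)]]
t=14: [T=0 | E=∅ | St=[addL(7)]]
→ final value 7

Answer: 7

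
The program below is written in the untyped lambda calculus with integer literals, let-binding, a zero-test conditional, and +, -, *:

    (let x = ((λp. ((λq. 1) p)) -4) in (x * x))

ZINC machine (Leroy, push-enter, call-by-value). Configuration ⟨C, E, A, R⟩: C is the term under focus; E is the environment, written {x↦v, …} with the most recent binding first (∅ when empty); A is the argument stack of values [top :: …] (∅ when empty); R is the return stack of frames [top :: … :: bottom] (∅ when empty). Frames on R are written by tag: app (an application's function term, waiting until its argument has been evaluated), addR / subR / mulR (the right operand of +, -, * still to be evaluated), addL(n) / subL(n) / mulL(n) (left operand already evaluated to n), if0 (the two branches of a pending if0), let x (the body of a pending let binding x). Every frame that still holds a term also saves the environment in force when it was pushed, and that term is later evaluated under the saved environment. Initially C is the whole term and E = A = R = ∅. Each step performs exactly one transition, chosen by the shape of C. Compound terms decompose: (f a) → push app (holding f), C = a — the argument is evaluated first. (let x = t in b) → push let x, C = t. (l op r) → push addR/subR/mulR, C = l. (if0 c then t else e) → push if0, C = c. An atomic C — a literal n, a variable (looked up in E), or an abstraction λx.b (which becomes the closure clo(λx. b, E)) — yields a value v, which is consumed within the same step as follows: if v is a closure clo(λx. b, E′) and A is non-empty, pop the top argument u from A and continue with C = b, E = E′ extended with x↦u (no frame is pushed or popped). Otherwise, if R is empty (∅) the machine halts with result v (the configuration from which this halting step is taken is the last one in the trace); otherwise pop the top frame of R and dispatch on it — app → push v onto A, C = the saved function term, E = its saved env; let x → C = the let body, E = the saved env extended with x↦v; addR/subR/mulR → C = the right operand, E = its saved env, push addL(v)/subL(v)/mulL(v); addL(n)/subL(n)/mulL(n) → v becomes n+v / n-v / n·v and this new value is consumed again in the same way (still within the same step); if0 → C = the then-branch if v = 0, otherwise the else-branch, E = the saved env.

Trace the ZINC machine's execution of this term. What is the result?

t=0: <C=(let x = ((λp. ((λq. 1) p)) -4) in (x * x)), E=∅, A=∅, R=∅>
t=1: <C=((λp. ((λq. 1) p)) -4), E=∅, A=∅, R=[let x]>
t=2: <C=-4, E=∅, A=∅, R=[app :: let x]>
t=3: <C=(λp. ((λq. 1) p)), E=∅, A=[-4], R=[let x]>
t=4: <C=((λq. 1) p), E={p↦-4}, A=∅, R=[let x]>
t=5: <C=p, E={p↦-4}, A=∅, R=[app :: let x]>
t=6: <C=(λq. 1), E={p↦-4}, A=[-4], R=[let x]>
t=7: <C=1, E={q↦-4, p↦-4}, A=∅, R=[let x]>
t=8: <C=(x * x), E={x↦1}, A=∅, R=∅>
t=9: <C=x, E={x↦1}, A=∅, R=[mulR]>
t=10: <C=x, E={x↦1}, A=∅, R=[mulL(1)]>
→ final value 1

Answer: 1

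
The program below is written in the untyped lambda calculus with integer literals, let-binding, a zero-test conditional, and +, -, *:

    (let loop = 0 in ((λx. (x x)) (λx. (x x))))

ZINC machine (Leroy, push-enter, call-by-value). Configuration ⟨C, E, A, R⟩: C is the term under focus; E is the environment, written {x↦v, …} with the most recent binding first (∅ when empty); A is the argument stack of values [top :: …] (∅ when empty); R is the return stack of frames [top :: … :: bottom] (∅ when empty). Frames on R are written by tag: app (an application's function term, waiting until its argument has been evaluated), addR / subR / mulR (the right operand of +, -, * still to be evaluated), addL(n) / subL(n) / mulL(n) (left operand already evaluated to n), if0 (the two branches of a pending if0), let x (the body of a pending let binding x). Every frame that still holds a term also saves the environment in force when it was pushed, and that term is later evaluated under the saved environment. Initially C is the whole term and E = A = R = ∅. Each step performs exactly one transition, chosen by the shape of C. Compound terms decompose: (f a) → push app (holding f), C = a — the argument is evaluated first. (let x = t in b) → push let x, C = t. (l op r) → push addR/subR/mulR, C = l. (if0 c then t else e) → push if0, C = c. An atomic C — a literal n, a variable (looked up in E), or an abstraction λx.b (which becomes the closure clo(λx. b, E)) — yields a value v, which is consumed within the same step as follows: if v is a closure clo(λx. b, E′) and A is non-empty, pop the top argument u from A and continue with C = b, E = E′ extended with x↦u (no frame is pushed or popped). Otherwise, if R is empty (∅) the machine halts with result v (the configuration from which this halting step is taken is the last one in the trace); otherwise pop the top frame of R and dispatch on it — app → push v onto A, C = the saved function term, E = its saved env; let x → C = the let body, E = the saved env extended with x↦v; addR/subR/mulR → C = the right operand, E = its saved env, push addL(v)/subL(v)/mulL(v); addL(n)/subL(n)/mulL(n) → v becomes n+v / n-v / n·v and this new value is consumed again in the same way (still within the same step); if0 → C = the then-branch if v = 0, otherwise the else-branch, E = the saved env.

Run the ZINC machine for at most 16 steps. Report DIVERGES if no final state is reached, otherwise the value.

Answer: DIVERGES (no final state within 16 steps)

Derivation:
t=0: ⟨C=(let loop = 0 in ((λx. (x x)) (λx. (x x)))); E=∅; A=∅; R=∅⟩
t=1: ⟨C=0; E=∅; A=∅; R=[let loop]⟩
t=2: ⟨C=((λx. (x x)) (λx. (x x))); E={loop↦0}; A=∅; R=∅⟩
t=3: ⟨C=(λx. (x x)); E={loop↦0}; A=∅; R=[app]⟩
t=4: ⟨C=(λx. (x x)); E={loop↦0}; A=[clo(λx. (x x), {loop↦0})]; R=∅⟩
t=5: ⟨C=(x x); E={x↦clo(λx. (x x), {loop↦0}), loop↦0}; A=∅; R=∅⟩
t=6: ⟨C=x; E={x↦clo(λx. (x x), {loop↦0}), loop↦0}; A=∅; R=[app]⟩
t=7: ⟨C=x; E={x↦clo(λx. (x x), {loop↦0}), loop↦0}; A=[clo(λx. (x x), {loop↦0})]; R=∅⟩
… configuration repeats with period 3 (steps 5–7 recur indefinitely) …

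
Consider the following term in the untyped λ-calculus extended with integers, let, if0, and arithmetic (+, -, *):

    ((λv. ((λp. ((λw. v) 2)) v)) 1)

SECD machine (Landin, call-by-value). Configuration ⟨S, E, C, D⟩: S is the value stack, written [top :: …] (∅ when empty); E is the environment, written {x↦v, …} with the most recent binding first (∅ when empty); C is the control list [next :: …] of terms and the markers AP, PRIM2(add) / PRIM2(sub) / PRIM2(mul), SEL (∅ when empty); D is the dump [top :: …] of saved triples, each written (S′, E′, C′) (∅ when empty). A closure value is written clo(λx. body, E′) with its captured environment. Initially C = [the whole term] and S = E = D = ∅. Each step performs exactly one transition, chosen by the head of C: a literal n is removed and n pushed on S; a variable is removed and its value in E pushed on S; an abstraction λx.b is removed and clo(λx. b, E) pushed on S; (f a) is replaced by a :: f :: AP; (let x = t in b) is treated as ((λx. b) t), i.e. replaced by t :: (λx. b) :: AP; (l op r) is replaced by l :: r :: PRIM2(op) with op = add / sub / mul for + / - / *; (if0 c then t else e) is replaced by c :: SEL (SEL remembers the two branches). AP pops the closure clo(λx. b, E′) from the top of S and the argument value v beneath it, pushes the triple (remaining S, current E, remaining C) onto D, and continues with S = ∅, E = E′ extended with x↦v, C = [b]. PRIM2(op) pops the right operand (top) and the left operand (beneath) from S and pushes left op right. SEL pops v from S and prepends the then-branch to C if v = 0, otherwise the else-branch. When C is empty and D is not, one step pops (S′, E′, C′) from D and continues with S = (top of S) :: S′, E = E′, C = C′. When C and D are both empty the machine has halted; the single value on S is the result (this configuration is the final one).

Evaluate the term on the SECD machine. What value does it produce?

t=0: [S=∅ | E=∅ | C=[((λv. ((λp. ((λw. v) 2)) v)) 1)] | D=∅]
t=1: [S=∅ | E=∅ | C=[1 :: (λv. ((λp. ((λw. v) 2)) v)) :: AP] | D=∅]
t=2: [S=[1] | E=∅ | C=[(λv. ((λp. ((λw. v) 2)) v)) :: AP] | D=∅]
t=3: [S=[clo(λv. ((λp. ((λw. v) 2)) v), ∅) :: 1] | E=∅ | C=[AP] | D=∅]
t=4: [S=∅ | E={v↦1} | C=[((λp. ((λw. v) 2)) v)] | D=[(∅, ∅, ∅)]]
t=5: [S=∅ | E={v↦1} | C=[v :: (λp. ((λw. v) 2)) :: AP] | D=[(∅, ∅, ∅)]]
t=6: [S=[1] | E={v↦1} | C=[(λp. ((λw. v) 2)) :: AP] | D=[(∅, ∅, ∅)]]
t=7: [S=[clo(λp. ((λw. v) 2), {v↦1}) :: 1] | E={v↦1} | C=[AP] | D=[(∅, ∅, ∅)]]
t=8: [S=∅ | E={p↦1, v↦1} | C=[((λw. v) 2)] | D=[(∅, {v↦1}, ∅) :: (∅, ∅, ∅)]]
t=9: [S=∅ | E={p↦1, v↦1} | C=[2 :: (λw. v) :: AP] | D=[(∅, {v↦1}, ∅) :: (∅, ∅, ∅)]]
t=10: [S=[2] | E={p↦1, v↦1} | C=[(λw. v) :: AP] | D=[(∅, {v↦1}, ∅) :: (∅, ∅, ∅)]]
t=11: [S=[clo(λw. v, {p↦1, v↦1}) :: 2] | E={p↦1, v↦1} | C=[AP] | D=[(∅, {v↦1}, ∅) :: (∅, ∅, ∅)]]
t=12: [S=∅ | E={w↦2, p↦1, v↦1} | C=[v] | D=[(∅, {p↦1, v↦1}, ∅) :: (∅, {v↦1}, ∅) :: (∅, ∅, ∅)]]
t=13: [S=[1] | E={w↦2, p↦1, v↦1} | C=∅ | D=[(∅, {p↦1, v↦1}, ∅) :: (∅, {v↦1}, ∅) :: (∅, ∅, ∅)]]
t=14: [S=[1] | E={p↦1, v↦1} | C=∅ | D=[(∅, {v↦1}, ∅) :: (∅, ∅, ∅)]]
t=15: [S=[1] | E={v↦1} | C=∅ | D=[(∅, ∅, ∅)]]
t=16: [S=[1] | E=∅ | C=∅ | D=∅]
→ final value 1

Answer: 1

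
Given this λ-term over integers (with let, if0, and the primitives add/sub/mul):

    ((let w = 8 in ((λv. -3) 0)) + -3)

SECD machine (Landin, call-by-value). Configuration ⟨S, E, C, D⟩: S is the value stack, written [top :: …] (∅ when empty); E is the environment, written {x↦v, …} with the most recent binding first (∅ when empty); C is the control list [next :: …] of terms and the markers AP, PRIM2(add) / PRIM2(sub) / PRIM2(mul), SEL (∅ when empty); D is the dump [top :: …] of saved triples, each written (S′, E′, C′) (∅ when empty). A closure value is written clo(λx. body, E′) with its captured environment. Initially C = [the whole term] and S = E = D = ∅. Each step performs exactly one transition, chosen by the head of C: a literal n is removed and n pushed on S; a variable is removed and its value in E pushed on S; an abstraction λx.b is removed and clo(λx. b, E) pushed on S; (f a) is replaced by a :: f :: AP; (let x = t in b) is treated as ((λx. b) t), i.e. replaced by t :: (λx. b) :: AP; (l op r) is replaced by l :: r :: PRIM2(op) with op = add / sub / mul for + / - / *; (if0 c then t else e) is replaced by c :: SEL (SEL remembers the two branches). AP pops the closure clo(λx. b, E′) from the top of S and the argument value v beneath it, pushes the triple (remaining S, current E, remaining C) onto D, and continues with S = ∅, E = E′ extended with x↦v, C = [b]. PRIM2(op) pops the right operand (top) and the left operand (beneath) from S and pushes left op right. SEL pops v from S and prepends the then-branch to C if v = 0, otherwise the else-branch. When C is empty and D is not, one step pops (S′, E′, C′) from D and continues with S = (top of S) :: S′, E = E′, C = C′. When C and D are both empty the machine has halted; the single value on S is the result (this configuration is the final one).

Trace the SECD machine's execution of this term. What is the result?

Answer: -6

Machine steps:
[0] <S=∅, E=∅, C=[((let w = 8 in ((λv. -3) 0)) + -3)], D=∅>
[1] <S=∅, E=∅, C=[(let w = 8 in ((λv. -3) 0)) :: -3 :: PRIM2(add)], D=∅>
[2] <S=∅, E=∅, C=[8 :: (λw. ((λv. -3) 0)) :: AP :: -3 :: PRIM2(add)], D=∅>
[3] <S=[8], E=∅, C=[(λw. ((λv. -3) 0)) :: AP :: -3 :: PRIM2(add)], D=∅>
[4] <S=[clo(λw. ((λv. -3) 0), ∅) :: 8], E=∅, C=[AP :: -3 :: PRIM2(add)], D=∅>
[5] <S=∅, E={w↦8}, C=[((λv. -3) 0)], D=[(∅, ∅, [-3 :: PRIM2(add)])]>
[6] <S=∅, E={w↦8}, C=[0 :: (λv. -3) :: AP], D=[(∅, ∅, [-3 :: PRIM2(add)])]>
[7] <S=[0], E={w↦8}, C=[(λv. -3) :: AP], D=[(∅, ∅, [-3 :: PRIM2(add)])]>
[8] <S=[clo(λv. -3, {w↦8}) :: 0], E={w↦8}, C=[AP], D=[(∅, ∅, [-3 :: PRIM2(add)])]>
[9] <S=∅, E={v↦0, w↦8}, C=[-3], D=[(∅, {w↦8}, ∅) :: (∅, ∅, [-3 :: PRIM2(add)])]>
[10] <S=[-3], E={v↦0, w↦8}, C=∅, D=[(∅, {w↦8}, ∅) :: (∅, ∅, [-3 :: PRIM2(add)])]>
[11] <S=[-3], E={w↦8}, C=∅, D=[(∅, ∅, [-3 :: PRIM2(add)])]>
[12] <S=[-3], E=∅, C=[-3 :: PRIM2(add)], D=∅>
[13] <S=[-3 :: -3], E=∅, C=[PRIM2(add)], D=∅>
[14] <S=[-6], E=∅, C=∅, D=∅>
→ final value -6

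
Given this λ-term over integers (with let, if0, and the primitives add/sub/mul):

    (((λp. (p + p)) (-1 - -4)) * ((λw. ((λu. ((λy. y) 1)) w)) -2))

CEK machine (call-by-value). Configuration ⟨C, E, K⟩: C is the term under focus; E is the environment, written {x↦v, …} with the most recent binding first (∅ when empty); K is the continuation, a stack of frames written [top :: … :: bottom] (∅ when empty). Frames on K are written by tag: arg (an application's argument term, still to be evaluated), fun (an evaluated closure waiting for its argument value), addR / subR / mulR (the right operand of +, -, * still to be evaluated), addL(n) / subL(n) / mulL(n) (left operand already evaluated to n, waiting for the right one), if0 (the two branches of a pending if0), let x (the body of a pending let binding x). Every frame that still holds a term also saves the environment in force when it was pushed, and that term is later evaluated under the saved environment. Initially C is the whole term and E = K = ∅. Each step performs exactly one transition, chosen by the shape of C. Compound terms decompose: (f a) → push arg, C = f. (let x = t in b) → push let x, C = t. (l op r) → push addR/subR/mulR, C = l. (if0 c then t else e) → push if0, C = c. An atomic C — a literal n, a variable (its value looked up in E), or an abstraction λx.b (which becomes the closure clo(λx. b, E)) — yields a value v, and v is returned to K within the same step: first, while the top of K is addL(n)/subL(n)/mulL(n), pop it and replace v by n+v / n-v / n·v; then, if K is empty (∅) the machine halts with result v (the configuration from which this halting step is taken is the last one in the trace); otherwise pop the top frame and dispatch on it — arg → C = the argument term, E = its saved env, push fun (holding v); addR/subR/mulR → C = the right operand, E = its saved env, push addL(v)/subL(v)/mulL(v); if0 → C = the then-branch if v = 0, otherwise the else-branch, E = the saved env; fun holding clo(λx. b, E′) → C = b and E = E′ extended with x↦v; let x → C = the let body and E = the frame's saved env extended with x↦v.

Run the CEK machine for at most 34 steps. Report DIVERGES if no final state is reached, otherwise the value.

Answer: 6

Machine steps:
step 0: <C=(((λp. (p + p)) (-1 - -4)) * ((λw. ((λu. ((λy. y) 1)) w)) -2)), E=∅, K=∅>
step 1: <C=((λp. (p + p)) (-1 - -4)), E=∅, K=[mulR]>
step 2: <C=(λp. (p + p)), E=∅, K=[arg :: mulR]>
step 3: <C=(-1 - -4), E=∅, K=[fun :: mulR]>
step 4: <C=-1, E=∅, K=[subR :: fun :: mulR]>
step 5: <C=-4, E=∅, K=[subL(-1) :: fun :: mulR]>
step 6: <C=(p + p), E={p↦3}, K=[mulR]>
step 7: <C=p, E={p↦3}, K=[addR :: mulR]>
step 8: <C=p, E={p↦3}, K=[addL(3) :: mulR]>
step 9: <C=((λw. ((λu. ((λy. y) 1)) w)) -2), E=∅, K=[mulL(6)]>
step 10: <C=(λw. ((λu. ((λy. y) 1)) w)), E=∅, K=[arg :: mulL(6)]>
step 11: <C=-2, E=∅, K=[fun :: mulL(6)]>
step 12: <C=((λu. ((λy. y) 1)) w), E={w↦-2}, K=[mulL(6)]>
step 13: <C=(λu. ((λy. y) 1)), E={w↦-2}, K=[arg :: mulL(6)]>
step 14: <C=w, E={w↦-2}, K=[fun :: mulL(6)]>
step 15: <C=((λy. y) 1), E={u↦-2, w↦-2}, K=[mulL(6)]>
step 16: <C=(λy. y), E={u↦-2, w↦-2}, K=[arg :: mulL(6)]>
step 17: <C=1, E={u↦-2, w↦-2}, K=[fun :: mulL(6)]>
step 18: <C=y, E={y↦1, u↦-2, w↦-2}, K=[mulL(6)]>
→ final value 6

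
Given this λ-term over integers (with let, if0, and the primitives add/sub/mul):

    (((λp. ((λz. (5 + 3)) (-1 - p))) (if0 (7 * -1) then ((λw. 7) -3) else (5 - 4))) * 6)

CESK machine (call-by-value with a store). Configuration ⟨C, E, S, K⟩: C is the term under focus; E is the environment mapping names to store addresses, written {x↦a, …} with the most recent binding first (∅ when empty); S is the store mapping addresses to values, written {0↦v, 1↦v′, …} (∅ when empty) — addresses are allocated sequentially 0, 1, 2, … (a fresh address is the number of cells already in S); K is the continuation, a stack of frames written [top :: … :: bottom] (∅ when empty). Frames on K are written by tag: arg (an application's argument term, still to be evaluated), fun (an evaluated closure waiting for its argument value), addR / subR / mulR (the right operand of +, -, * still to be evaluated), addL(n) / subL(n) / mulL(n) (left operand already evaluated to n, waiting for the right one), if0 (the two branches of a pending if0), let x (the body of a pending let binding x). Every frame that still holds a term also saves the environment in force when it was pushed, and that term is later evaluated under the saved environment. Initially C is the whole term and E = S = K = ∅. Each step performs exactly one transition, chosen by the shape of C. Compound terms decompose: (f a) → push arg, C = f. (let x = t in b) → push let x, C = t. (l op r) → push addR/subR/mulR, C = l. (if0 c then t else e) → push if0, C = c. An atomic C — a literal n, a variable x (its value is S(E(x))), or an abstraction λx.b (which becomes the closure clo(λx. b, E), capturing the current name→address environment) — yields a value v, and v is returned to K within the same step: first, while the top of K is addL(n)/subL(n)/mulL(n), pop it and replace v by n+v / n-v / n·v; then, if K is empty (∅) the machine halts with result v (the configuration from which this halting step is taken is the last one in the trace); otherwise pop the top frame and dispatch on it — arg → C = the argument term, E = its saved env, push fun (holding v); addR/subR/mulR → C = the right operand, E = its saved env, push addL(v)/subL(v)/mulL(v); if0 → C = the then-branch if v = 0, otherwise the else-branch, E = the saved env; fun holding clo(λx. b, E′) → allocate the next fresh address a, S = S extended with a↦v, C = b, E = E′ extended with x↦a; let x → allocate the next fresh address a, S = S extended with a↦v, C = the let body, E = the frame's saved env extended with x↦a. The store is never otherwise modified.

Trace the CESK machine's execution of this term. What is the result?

Answer: 48

Derivation:
t=0: <C=(((λp. ((λz. (5 + 3)) (-1 - p))) (if0 (7 * -1) then ((λw. 7) -3) else (5 - 4))) * 6), E=∅, S=∅, K=∅>
t=1: <C=((λp. ((λz. (5 + 3)) (-1 - p))) (if0 (7 * -1) then ((λw. 7) -3) else (5 - 4))), E=∅, S=∅, K=[mulR]>
t=2: <C=(λp. ((λz. (5 + 3)) (-1 - p))), E=∅, S=∅, K=[arg :: mulR]>
t=3: <C=(if0 (7 * -1) then ((λw. 7) -3) else (5 - 4)), E=∅, S=∅, K=[fun :: mulR]>
t=4: <C=(7 * -1), E=∅, S=∅, K=[if0 :: fun :: mulR]>
t=5: <C=7, E=∅, S=∅, K=[mulR :: if0 :: fun :: mulR]>
t=6: <C=-1, E=∅, S=∅, K=[mulL(7) :: if0 :: fun :: mulR]>
t=7: <C=(5 - 4), E=∅, S=∅, K=[fun :: mulR]>
t=8: <C=5, E=∅, S=∅, K=[subR :: fun :: mulR]>
t=9: <C=4, E=∅, S=∅, K=[subL(5) :: fun :: mulR]>
t=10: <C=((λz. (5 + 3)) (-1 - p)), E={p↦0}, S={0↦1}, K=[mulR]>
t=11: <C=(λz. (5 + 3)), E={p↦0}, S={0↦1}, K=[arg :: mulR]>
t=12: <C=(-1 - p), E={p↦0}, S={0↦1}, K=[fun :: mulR]>
t=13: <C=-1, E={p↦0}, S={0↦1}, K=[subR :: fun :: mulR]>
t=14: <C=p, E={p↦0}, S={0↦1}, K=[subL(-1) :: fun :: mulR]>
t=15: <C=(5 + 3), E={z↦1, p↦0}, S={0↦1, 1↦-2}, K=[mulR]>
t=16: <C=5, E={z↦1, p↦0}, S={0↦1, 1↦-2}, K=[addR :: mulR]>
t=17: <C=3, E={z↦1, p↦0}, S={0↦1, 1↦-2}, K=[addL(5) :: mulR]>
t=18: <C=6, E=∅, S={0↦1, 1↦-2}, K=[mulL(8)]>
→ final value 48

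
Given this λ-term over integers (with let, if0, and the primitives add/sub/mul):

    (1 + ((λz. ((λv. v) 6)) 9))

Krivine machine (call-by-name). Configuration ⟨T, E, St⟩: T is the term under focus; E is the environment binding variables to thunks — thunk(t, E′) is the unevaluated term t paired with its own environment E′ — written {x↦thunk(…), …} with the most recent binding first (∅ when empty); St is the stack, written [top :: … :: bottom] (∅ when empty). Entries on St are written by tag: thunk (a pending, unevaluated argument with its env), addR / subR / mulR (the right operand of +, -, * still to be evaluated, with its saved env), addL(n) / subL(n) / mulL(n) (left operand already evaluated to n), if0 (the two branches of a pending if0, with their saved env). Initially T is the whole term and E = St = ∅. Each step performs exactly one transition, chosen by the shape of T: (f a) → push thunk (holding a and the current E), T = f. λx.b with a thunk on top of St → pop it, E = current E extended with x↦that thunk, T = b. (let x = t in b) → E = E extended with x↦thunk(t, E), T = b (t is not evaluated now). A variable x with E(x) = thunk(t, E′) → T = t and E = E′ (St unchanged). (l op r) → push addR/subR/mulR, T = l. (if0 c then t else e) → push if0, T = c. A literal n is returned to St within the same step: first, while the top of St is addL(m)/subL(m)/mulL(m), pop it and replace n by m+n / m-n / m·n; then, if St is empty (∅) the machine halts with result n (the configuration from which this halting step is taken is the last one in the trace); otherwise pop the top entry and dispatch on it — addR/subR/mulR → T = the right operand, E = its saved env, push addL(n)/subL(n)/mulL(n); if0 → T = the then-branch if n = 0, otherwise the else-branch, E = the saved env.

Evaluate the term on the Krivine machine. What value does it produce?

Answer: 7

Derivation:
step 0: ⟨T=(1 + ((λz. ((λv. v) 6)) 9)); E=∅; St=∅⟩
step 1: ⟨T=1; E=∅; St=[addR]⟩
step 2: ⟨T=((λz. ((λv. v) 6)) 9); E=∅; St=[addL(1)]⟩
step 3: ⟨T=(λz. ((λv. v) 6)); E=∅; St=[thunk :: addL(1)]⟩
step 4: ⟨T=((λv. v) 6); E={z↦thunk(9, ∅)}; St=[addL(1)]⟩
step 5: ⟨T=(λv. v); E={z↦thunk(9, ∅)}; St=[thunk :: addL(1)]⟩
step 6: ⟨T=v; E={v↦thunk(6, {z↦thunk(9, ∅)}), z↦thunk(9, ∅)}; St=[addL(1)]⟩
step 7: ⟨T=6; E={z↦thunk(9, ∅)}; St=[addL(1)]⟩
→ final value 7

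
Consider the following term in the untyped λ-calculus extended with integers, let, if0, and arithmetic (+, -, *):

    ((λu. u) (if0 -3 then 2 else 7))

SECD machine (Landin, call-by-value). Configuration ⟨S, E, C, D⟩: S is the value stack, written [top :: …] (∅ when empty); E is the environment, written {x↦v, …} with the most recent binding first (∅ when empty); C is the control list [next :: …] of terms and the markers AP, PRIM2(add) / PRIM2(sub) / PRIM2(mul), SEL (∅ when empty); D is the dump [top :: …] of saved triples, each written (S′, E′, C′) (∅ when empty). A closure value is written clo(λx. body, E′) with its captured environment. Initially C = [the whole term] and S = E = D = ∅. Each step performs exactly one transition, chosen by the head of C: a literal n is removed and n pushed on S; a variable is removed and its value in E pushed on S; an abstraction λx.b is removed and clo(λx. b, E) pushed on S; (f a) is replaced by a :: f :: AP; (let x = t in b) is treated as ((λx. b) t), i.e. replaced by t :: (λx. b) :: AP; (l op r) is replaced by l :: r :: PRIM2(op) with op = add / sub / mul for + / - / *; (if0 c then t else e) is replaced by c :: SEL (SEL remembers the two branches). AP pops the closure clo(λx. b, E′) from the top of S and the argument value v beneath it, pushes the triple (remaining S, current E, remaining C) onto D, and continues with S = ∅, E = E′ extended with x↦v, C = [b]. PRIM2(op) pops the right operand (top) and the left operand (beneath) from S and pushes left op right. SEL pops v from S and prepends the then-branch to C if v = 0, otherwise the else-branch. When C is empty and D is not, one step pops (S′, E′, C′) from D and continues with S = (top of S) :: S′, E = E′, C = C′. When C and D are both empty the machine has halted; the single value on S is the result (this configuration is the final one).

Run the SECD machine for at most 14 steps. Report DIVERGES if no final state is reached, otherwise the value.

Answer: 7

Machine steps:
0. ⟨S=∅; E=∅; C=[((λu. u) (if0 -3 then 2 else 7))]; D=∅⟩
1. ⟨S=∅; E=∅; C=[(if0 -3 then 2 else 7) :: (λu. u) :: AP]; D=∅⟩
2. ⟨S=∅; E=∅; C=[-3 :: SEL :: (λu. u) :: AP]; D=∅⟩
3. ⟨S=[-3]; E=∅; C=[SEL :: (λu. u) :: AP]; D=∅⟩
4. ⟨S=∅; E=∅; C=[7 :: (λu. u) :: AP]; D=∅⟩
5. ⟨S=[7]; E=∅; C=[(λu. u) :: AP]; D=∅⟩
6. ⟨S=[clo(λu. u, ∅) :: 7]; E=∅; C=[AP]; D=∅⟩
7. ⟨S=∅; E={u↦7}; C=[u]; D=[(∅, ∅, ∅)]⟩
8. ⟨S=[7]; E={u↦7}; C=∅; D=[(∅, ∅, ∅)]⟩
9. ⟨S=[7]; E=∅; C=∅; D=∅⟩
→ final value 7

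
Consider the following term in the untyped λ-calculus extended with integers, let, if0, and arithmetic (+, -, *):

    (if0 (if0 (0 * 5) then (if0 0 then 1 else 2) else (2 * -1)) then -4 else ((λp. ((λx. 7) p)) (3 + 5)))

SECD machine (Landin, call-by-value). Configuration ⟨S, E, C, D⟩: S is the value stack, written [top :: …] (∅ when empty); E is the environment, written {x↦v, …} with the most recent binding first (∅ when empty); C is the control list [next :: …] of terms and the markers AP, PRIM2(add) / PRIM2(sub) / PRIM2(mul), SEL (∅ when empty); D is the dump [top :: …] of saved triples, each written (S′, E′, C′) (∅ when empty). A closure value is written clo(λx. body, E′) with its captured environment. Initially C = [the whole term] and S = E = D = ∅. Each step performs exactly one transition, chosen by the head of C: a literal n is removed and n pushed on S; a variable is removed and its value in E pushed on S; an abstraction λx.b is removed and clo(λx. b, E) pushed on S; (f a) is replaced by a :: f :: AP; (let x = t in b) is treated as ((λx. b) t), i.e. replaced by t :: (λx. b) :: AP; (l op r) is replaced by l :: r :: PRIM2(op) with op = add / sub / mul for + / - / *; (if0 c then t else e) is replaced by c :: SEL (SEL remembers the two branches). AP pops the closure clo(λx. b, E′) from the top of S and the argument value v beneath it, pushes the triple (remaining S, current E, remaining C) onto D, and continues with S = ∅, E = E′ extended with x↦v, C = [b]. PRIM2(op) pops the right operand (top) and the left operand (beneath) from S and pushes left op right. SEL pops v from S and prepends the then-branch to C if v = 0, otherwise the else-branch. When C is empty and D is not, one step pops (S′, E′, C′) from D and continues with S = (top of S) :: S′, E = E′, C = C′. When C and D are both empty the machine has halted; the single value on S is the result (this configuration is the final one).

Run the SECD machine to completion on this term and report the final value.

t=0: ⟨S=∅; E=∅; C=[(if0 (if0 (0 * 5) then (if0 0 then 1 else 2) else (2 * -1)) then -4 else ((λp. ((λx. 7) p)) (3 + 5)))]; D=∅⟩
t=1: ⟨S=∅; E=∅; C=[(if0 (0 * 5) then (if0 0 then 1 else 2) else (2 * -1)) :: SEL]; D=∅⟩
t=2: ⟨S=∅; E=∅; C=[(0 * 5) :: SEL :: SEL]; D=∅⟩
t=3: ⟨S=∅; E=∅; C=[0 :: 5 :: PRIM2(mul) :: SEL :: SEL]; D=∅⟩
t=4: ⟨S=[0]; E=∅; C=[5 :: PRIM2(mul) :: SEL :: SEL]; D=∅⟩
t=5: ⟨S=[5 :: 0]; E=∅; C=[PRIM2(mul) :: SEL :: SEL]; D=∅⟩
t=6: ⟨S=[0]; E=∅; C=[SEL :: SEL]; D=∅⟩
t=7: ⟨S=∅; E=∅; C=[(if0 0 then 1 else 2) :: SEL]; D=∅⟩
t=8: ⟨S=∅; E=∅; C=[0 :: SEL :: SEL]; D=∅⟩
t=9: ⟨S=[0]; E=∅; C=[SEL :: SEL]; D=∅⟩
t=10: ⟨S=∅; E=∅; C=[1 :: SEL]; D=∅⟩
t=11: ⟨S=[1]; E=∅; C=[SEL]; D=∅⟩
t=12: ⟨S=∅; E=∅; C=[((λp. ((λx. 7) p)) (3 + 5))]; D=∅⟩
t=13: ⟨S=∅; E=∅; C=[(3 + 5) :: (λp. ((λx. 7) p)) :: AP]; D=∅⟩
t=14: ⟨S=∅; E=∅; C=[3 :: 5 :: PRIM2(add) :: (λp. ((λx. 7) p)) :: AP]; D=∅⟩
t=15: ⟨S=[3]; E=∅; C=[5 :: PRIM2(add) :: (λp. ((λx. 7) p)) :: AP]; D=∅⟩
t=16: ⟨S=[5 :: 3]; E=∅; C=[PRIM2(add) :: (λp. ((λx. 7) p)) :: AP]; D=∅⟩
t=17: ⟨S=[8]; E=∅; C=[(λp. ((λx. 7) p)) :: AP]; D=∅⟩
t=18: ⟨S=[clo(λp. ((λx. 7) p), ∅) :: 8]; E=∅; C=[AP]; D=∅⟩
t=19: ⟨S=∅; E={p↦8}; C=[((λx. 7) p)]; D=[(∅, ∅, ∅)]⟩
t=20: ⟨S=∅; E={p↦8}; C=[p :: (λx. 7) :: AP]; D=[(∅, ∅, ∅)]⟩
t=21: ⟨S=[8]; E={p↦8}; C=[(λx. 7) :: AP]; D=[(∅, ∅, ∅)]⟩
t=22: ⟨S=[clo(λx. 7, {p↦8}) :: 8]; E={p↦8}; C=[AP]; D=[(∅, ∅, ∅)]⟩
t=23: ⟨S=∅; E={x↦8, p↦8}; C=[7]; D=[(∅, {p↦8}, ∅) :: (∅, ∅, ∅)]⟩
t=24: ⟨S=[7]; E={x↦8, p↦8}; C=∅; D=[(∅, {p↦8}, ∅) :: (∅, ∅, ∅)]⟩
t=25: ⟨S=[7]; E={p↦8}; C=∅; D=[(∅, ∅, ∅)]⟩
t=26: ⟨S=[7]; E=∅; C=∅; D=∅⟩
→ final value 7

Answer: 7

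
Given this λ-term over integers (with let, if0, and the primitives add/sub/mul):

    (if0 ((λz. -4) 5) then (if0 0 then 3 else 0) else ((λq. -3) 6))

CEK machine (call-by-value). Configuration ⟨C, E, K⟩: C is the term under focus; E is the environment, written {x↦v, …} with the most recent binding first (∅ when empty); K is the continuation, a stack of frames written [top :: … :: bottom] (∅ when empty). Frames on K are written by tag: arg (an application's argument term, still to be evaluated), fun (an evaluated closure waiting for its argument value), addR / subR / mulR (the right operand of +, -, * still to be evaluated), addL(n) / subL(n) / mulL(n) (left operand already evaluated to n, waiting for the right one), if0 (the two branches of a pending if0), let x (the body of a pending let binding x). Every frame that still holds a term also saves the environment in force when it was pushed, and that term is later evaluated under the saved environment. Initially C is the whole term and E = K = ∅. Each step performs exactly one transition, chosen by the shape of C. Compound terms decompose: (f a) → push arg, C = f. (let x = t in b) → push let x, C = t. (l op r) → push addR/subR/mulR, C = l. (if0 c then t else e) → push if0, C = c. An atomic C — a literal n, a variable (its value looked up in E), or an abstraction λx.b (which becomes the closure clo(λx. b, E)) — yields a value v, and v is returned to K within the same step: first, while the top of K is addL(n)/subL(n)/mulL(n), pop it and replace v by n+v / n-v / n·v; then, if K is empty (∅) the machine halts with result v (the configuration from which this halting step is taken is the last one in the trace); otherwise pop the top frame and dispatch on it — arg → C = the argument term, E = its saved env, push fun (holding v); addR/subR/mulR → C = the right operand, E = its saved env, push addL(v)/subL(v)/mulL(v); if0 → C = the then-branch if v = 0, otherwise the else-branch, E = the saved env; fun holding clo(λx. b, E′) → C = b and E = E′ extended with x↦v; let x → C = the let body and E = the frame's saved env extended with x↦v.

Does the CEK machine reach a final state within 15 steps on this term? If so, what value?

step 0: ⟨C=(if0 ((λz. -4) 5) then (if0 0 then 3 else 0) else ((λq. -3) 6)); E=∅; K=∅⟩
step 1: ⟨C=((λz. -4) 5); E=∅; K=[if0]⟩
step 2: ⟨C=(λz. -4); E=∅; K=[arg :: if0]⟩
step 3: ⟨C=5; E=∅; K=[fun :: if0]⟩
step 4: ⟨C=-4; E={z↦5}; K=[if0]⟩
step 5: ⟨C=((λq. -3) 6); E=∅; K=∅⟩
step 6: ⟨C=(λq. -3); E=∅; K=[arg]⟩
step 7: ⟨C=6; E=∅; K=[fun]⟩
step 8: ⟨C=-3; E={q↦6}; K=∅⟩
→ final value -3

Answer: -3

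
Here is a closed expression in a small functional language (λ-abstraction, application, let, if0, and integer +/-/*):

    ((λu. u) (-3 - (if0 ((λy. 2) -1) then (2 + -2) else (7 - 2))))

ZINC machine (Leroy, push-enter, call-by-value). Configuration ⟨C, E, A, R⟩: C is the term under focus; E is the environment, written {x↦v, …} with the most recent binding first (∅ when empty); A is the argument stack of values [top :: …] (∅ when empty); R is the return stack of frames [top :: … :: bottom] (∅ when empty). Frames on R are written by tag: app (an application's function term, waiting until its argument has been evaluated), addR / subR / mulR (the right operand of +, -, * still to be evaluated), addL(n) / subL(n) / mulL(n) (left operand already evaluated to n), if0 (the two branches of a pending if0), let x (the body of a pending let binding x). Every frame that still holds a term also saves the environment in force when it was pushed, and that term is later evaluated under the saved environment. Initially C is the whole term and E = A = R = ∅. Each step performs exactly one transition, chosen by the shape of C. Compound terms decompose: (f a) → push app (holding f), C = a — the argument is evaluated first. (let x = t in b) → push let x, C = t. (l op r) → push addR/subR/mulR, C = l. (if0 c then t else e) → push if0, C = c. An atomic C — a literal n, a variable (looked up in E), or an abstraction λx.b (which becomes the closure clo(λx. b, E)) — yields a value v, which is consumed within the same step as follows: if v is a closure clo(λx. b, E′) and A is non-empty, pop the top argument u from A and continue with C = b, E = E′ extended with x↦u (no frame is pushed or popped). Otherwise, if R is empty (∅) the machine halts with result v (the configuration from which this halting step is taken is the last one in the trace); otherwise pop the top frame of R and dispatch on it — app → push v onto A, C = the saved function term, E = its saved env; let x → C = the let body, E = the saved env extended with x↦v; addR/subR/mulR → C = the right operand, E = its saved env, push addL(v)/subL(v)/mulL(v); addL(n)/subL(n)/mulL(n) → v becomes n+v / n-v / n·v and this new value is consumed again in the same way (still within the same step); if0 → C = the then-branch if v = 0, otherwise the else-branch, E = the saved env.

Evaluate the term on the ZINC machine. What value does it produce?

t=0: ⟨C=((λu. u) (-3 - (if0 ((λy. 2) -1) then (2 + -2) else (7 - 2)))); E=∅; A=∅; R=∅⟩
t=1: ⟨C=(-3 - (if0 ((λy. 2) -1) then (2 + -2) else (7 - 2))); E=∅; A=∅; R=[app]⟩
t=2: ⟨C=-3; E=∅; A=∅; R=[subR :: app]⟩
t=3: ⟨C=(if0 ((λy. 2) -1) then (2 + -2) else (7 - 2)); E=∅; A=∅; R=[subL(-3) :: app]⟩
t=4: ⟨C=((λy. 2) -1); E=∅; A=∅; R=[if0 :: subL(-3) :: app]⟩
t=5: ⟨C=-1; E=∅; A=∅; R=[app :: if0 :: subL(-3) :: app]⟩
t=6: ⟨C=(λy. 2); E=∅; A=[-1]; R=[if0 :: subL(-3) :: app]⟩
t=7: ⟨C=2; E={y↦-1}; A=∅; R=[if0 :: subL(-3) :: app]⟩
t=8: ⟨C=(7 - 2); E=∅; A=∅; R=[subL(-3) :: app]⟩
t=9: ⟨C=7; E=∅; A=∅; R=[subR :: subL(-3) :: app]⟩
t=10: ⟨C=2; E=∅; A=∅; R=[subL(7) :: subL(-3) :: app]⟩
t=11: ⟨C=(λu. u); E=∅; A=[-8]; R=∅⟩
t=12: ⟨C=u; E={u↦-8}; A=∅; R=∅⟩
→ final value -8

Answer: -8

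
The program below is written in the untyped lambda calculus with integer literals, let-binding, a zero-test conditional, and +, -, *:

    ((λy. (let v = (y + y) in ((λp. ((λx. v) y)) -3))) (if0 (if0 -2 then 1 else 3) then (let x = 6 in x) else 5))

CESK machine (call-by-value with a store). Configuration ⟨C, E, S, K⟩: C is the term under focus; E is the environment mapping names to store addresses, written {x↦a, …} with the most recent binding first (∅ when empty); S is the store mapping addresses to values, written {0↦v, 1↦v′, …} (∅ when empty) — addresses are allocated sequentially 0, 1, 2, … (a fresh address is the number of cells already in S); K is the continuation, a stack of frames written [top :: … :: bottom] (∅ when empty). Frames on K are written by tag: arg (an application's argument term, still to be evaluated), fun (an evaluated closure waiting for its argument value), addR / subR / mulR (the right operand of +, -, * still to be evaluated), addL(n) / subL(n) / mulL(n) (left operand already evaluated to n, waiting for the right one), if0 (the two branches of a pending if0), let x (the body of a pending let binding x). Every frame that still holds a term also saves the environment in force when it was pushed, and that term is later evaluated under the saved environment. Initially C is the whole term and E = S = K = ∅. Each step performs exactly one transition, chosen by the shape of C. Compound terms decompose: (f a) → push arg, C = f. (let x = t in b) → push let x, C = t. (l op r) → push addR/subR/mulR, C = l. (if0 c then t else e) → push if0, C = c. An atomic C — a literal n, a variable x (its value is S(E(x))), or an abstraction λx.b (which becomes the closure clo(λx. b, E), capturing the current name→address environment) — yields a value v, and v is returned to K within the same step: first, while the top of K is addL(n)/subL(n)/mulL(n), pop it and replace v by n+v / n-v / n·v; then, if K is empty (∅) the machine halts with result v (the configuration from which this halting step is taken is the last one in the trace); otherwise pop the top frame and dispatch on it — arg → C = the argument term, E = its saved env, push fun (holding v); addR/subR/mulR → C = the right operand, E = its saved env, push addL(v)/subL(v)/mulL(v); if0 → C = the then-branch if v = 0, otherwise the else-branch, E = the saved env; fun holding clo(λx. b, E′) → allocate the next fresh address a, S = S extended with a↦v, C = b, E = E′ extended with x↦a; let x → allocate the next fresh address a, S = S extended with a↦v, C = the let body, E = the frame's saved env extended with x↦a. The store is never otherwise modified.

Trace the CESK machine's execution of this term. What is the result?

[0] [C=((λy. (let v = (y + y) in ((λp. ((λx. v) y)) -3))) (if0 (if0 -2 then 1 else 3) then (let x = 6 in x) else 5)) | E=∅ | S=∅ | K=∅]
[1] [C=(λy. (let v = (y + y) in ((λp. ((λx. v) y)) -3))) | E=∅ | S=∅ | K=[arg]]
[2] [C=(if0 (if0 -2 then 1 else 3) then (let x = 6 in x) else 5) | E=∅ | S=∅ | K=[fun]]
[3] [C=(if0 -2 then 1 else 3) | E=∅ | S=∅ | K=[if0 :: fun]]
[4] [C=-2 | E=∅ | S=∅ | K=[if0 :: if0 :: fun]]
[5] [C=3 | E=∅ | S=∅ | K=[if0 :: fun]]
[6] [C=5 | E=∅ | S=∅ | K=[fun]]
[7] [C=(let v = (y + y) in ((λp. ((λx. v) y)) -3)) | E={y↦0} | S={0↦5} | K=∅]
[8] [C=(y + y) | E={y↦0} | S={0↦5} | K=[let v]]
[9] [C=y | E={y↦0} | S={0↦5} | K=[addR :: let v]]
[10] [C=y | E={y↦0} | S={0↦5} | K=[addL(5) :: let v]]
[11] [C=((λp. ((λx. v) y)) -3) | E={v↦1, y↦0} | S={0↦5, 1↦10} | K=∅]
[12] [C=(λp. ((λx. v) y)) | E={v↦1, y↦0} | S={0↦5, 1↦10} | K=[arg]]
[13] [C=-3 | E={v↦1, y↦0} | S={0↦5, 1↦10} | K=[fun]]
[14] [C=((λx. v) y) | E={p↦2, v↦1, y↦0} | S={0↦5, 1↦10, 2↦-3} | K=∅]
[15] [C=(λx. v) | E={p↦2, v↦1, y↦0} | S={0↦5, 1↦10, 2↦-3} | K=[arg]]
[16] [C=y | E={p↦2, v↦1, y↦0} | S={0↦5, 1↦10, 2↦-3} | K=[fun]]
[17] [C=v | E={x↦3, p↦2, v↦1, y↦0} | S={0↦5, 1↦10, 2↦-3, 3↦5} | K=∅]
→ final value 10

Answer: 10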